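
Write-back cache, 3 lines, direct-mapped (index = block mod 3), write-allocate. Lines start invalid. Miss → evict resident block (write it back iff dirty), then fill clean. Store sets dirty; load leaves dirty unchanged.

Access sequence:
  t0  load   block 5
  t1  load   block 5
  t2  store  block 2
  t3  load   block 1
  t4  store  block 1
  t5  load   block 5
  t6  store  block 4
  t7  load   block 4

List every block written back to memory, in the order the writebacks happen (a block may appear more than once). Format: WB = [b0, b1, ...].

WB = [2, 1]

0: R B5 -> L2 miss  d=-]
1: R B5 -> L2 hit  d=-]
2: W B2 -> L2 miss  d=D]
3: R B1 -> L1 miss  d=-]
4: W B1 -> L1 hit  d=D]
5: R B5 -> L2 miss wb->B2  d=-]
6: W B4 -> L1 miss wb->B1  d=D]
7: R B4 -> L1 hit  d=D]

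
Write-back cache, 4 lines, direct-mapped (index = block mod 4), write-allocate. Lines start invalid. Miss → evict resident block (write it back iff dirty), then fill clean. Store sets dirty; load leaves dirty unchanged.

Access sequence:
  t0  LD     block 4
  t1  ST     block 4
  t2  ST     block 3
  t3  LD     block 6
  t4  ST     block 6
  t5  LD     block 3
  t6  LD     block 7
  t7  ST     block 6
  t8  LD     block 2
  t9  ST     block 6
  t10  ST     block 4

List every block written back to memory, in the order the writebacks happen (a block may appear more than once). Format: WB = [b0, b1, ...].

0: R B4 → L0 miss [-]
1: W B4 → L0 hit [D]
2: W B3 → L3 miss [D]
3: R B6 → L2 miss [-]
4: W B6 → L2 hit [D]
5: R B3 → L3 hit [D]
6: R B7 → L3 miss wb→B3 [-]
7: W B6 → L2 hit [D]
8: R B2 → L2 miss wb→B6 [-]
9: W B6 → L2 miss [D]
10: W B4 → L0 hit [D]

WB = [3, 6]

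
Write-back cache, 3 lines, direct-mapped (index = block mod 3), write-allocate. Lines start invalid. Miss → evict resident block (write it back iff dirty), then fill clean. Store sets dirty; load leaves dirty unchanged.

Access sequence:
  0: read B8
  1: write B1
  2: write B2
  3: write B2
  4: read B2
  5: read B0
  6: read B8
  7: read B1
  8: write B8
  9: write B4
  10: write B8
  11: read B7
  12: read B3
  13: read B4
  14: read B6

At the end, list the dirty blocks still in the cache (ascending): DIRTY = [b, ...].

DIRTY = [8]

0: R B8 → L2 miss [-]
1: W B1 → L1 miss [D]
2: W B2 → L2 miss [D]
3: W B2 → L2 hit [D]
4: R B2 → L2 hit [D]
5: R B0 → L0 miss [-]
6: R B8 → L2 miss wb→B2 [-]
7: R B1 → L1 hit [D]
8: W B8 → L2 hit [D]
9: W B4 → L1 miss wb→B1 [D]
10: W B8 → L2 hit [D]
11: R B7 → L1 miss wb→B4 [-]
12: R B3 → L0 miss [-]
13: R B4 → L1 miss [-]
14: R B6 → L0 miss [-]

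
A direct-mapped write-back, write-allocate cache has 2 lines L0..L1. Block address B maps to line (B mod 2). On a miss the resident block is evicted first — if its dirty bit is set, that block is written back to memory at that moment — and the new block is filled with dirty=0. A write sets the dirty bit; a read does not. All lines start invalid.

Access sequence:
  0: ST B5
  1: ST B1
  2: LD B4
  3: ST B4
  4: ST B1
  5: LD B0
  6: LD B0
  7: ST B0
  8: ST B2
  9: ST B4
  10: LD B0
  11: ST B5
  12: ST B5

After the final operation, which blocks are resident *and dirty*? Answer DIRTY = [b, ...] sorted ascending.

DIRTY = [5]

0: W B5 -> L1 miss  d=D]
1: W B1 -> L1 miss wb->B5  d=D]
2: R B4 -> L0 miss  d=-]
3: W B4 -> L0 hit  d=D]
4: W B1 -> L1 hit  d=D]
5: R B0 -> L0 miss wb->B4  d=-]
6: R B0 -> L0 hit  d=-]
7: W B0 -> L0 hit  d=D]
8: W B2 -> L0 miss wb->B0  d=D]
9: W B4 -> L0 miss wb->B2  d=D]
10: R B0 -> L0 miss wb->B4  d=-]
11: W B5 -> L1 miss wb->B1  d=D]
12: W B5 -> L1 hit  d=D]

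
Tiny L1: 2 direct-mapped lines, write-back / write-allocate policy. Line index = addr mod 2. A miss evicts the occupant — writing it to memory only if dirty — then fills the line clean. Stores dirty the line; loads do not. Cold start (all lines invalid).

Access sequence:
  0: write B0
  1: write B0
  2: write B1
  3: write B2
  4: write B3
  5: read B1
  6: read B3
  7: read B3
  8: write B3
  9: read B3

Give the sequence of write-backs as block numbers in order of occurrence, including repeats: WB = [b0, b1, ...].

WB = [0, 1, 3]

0: W B0 → L0 miss [D]
1: W B0 → L0 hit [D]
2: W B1 → L1 miss [D]
3: W B2 → L0 miss wb→B0 [D]
4: W B3 → L1 miss wb→B1 [D]
5: R B1 → L1 miss wb→B3 [-]
6: R B3 → L1 miss [-]
7: R B3 → L1 hit [-]
8: W B3 → L1 hit [D]
9: R B3 → L1 hit [D]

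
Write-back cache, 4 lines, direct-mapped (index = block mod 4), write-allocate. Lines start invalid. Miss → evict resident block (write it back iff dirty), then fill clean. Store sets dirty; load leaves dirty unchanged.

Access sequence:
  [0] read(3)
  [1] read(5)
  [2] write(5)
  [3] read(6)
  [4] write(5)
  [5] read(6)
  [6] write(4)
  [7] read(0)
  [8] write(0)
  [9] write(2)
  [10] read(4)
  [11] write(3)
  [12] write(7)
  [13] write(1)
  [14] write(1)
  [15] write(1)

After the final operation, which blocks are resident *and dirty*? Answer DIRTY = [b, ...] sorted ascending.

  0 | R B3 → L3 miss [-]
  1 | R B5 → L1 miss [-]
  2 | W B5 → L1 hit [D]
  3 | R B6 → L2 miss [-]
  4 | W B5 → L1 hit [D]
  5 | R B6 → L2 hit [-]
  6 | W B4 → L0 miss [D]
  7 | R B0 → L0 miss wb→B4 [-]
  8 | W B0 → L0 hit [D]
  9 | W B2 → L2 miss [D]
  10 | R B4 → L0 miss wb→B0 [-]
  11 | W B3 → L3 hit [D]
  12 | W B7 → L3 miss wb→B3 [D]
  13 | W B1 → L1 miss wb→B5 [D]
  14 | W B1 → L1 hit [D]
  15 | W B1 → L1 hit [D]

DIRTY = [1, 2, 7]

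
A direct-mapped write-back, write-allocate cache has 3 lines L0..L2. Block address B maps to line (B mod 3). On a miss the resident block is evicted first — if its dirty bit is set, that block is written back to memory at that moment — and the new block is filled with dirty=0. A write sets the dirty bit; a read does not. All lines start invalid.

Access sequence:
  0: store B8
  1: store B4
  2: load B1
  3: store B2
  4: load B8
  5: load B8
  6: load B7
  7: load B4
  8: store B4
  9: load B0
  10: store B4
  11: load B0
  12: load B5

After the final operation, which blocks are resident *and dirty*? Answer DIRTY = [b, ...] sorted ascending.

DIRTY = [4]

0: W B8 → L2 miss [D]
1: W B4 → L1 miss [D]
2: R B1 → L1 miss wb→B4 [-]
3: W B2 → L2 miss wb→B8 [D]
4: R B8 → L2 miss wb→B2 [-]
5: R B8 → L2 hit [-]
6: R B7 → L1 miss [-]
7: R B4 → L1 miss [-]
8: W B4 → L1 hit [D]
9: R B0 → L0 miss [-]
10: W B4 → L1 hit [D]
11: R B0 → L0 hit [-]
12: R B5 → L2 miss [-]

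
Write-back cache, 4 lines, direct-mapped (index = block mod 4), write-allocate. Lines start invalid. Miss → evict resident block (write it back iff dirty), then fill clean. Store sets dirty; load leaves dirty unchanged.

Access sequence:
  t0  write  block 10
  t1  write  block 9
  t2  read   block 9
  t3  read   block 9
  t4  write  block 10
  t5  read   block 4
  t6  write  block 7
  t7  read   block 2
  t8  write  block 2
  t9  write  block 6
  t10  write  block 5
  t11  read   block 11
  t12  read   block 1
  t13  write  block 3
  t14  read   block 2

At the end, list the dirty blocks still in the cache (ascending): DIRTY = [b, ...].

0: W B10 -> L2 miss  d=D]
1: W B9 -> L1 miss  d=D]
2: R B9 -> L1 hit  d=D]
3: R B9 -> L1 hit  d=D]
4: W B10 -> L2 hit  d=D]
5: R B4 -> L0 miss  d=-]
6: W B7 -> L3 miss  d=D]
7: R B2 -> L2 miss wb->B10  d=-]
8: W B2 -> L2 hit  d=D]
9: W B6 -> L2 miss wb->B2  d=D]
10: W B5 -> L1 miss wb->B9  d=D]
11: R B11 -> L3 miss wb->B7  d=-]
12: R B1 -> L1 miss wb->B5  d=-]
13: W B3 -> L3 miss  d=D]
14: R B2 -> L2 miss wb->B6  d=-]

DIRTY = [3]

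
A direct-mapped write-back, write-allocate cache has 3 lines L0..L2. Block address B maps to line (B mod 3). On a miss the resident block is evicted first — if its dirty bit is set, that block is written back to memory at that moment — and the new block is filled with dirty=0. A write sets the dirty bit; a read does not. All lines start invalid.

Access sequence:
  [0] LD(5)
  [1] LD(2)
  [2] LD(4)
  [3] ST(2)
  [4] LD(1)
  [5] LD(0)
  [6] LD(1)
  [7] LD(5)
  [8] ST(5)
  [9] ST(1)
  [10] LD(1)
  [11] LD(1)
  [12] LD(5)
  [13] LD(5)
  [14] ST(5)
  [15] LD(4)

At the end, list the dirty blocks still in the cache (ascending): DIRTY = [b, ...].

0: R B5 -> L2 miss  d=-]
1: R B2 -> L2 miss  d=-]
2: R B4 -> L1 miss  d=-]
3: W B2 -> L2 hit  d=D]
4: R B1 -> L1 miss  d=-]
5: R B0 -> L0 miss  d=-]
6: R B1 -> L1 hit  d=-]
7: R B5 -> L2 miss wb->B2  d=-]
8: W B5 -> L2 hit  d=D]
9: W B1 -> L1 hit  d=D]
10: R B1 -> L1 hit  d=D]
11: R B1 -> L1 hit  d=D]
12: R B5 -> L2 hit  d=D]
13: R B5 -> L2 hit  d=D]
14: W B5 -> L2 hit  d=D]
15: R B4 -> L1 miss wb->B1  d=-]

DIRTY = [5]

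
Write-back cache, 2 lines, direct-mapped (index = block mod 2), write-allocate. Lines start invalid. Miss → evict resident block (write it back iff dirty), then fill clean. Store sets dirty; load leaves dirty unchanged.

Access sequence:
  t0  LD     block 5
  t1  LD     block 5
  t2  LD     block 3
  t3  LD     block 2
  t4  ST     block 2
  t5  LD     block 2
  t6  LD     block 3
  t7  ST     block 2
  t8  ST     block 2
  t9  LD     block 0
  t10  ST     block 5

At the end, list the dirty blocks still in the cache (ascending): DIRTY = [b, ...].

0: R B5 → L1 miss [-]
1: R B5 → L1 hit [-]
2: R B3 → L1 miss [-]
3: R B2 → L0 miss [-]
4: W B2 → L0 hit [D]
5: R B2 → L0 hit [D]
6: R B3 → L1 hit [-]
7: W B2 → L0 hit [D]
8: W B2 → L0 hit [D]
9: R B0 → L0 miss wb→B2 [-]
10: W B5 → L1 miss [D]

DIRTY = [5]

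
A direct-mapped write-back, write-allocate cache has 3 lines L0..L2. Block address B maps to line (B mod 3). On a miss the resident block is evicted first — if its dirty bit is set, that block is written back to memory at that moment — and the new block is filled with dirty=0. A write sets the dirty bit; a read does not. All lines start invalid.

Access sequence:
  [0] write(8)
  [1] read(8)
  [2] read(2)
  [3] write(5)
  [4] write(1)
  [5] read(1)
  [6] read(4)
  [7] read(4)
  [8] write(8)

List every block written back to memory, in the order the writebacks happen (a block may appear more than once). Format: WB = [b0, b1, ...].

WB = [8, 1, 5]

  0 | W B8 → L2 miss [D]
  1 | R B8 → L2 hit [D]
  2 | R B2 → L2 miss wb→B8 [-]
  3 | W B5 → L2 miss [D]
  4 | W B1 → L1 miss [D]
  5 | R B1 → L1 hit [D]
  6 | R B4 → L1 miss wb→B1 [-]
  7 | R B4 → L1 hit [-]
  8 | W B8 → L2 miss wb→B5 [D]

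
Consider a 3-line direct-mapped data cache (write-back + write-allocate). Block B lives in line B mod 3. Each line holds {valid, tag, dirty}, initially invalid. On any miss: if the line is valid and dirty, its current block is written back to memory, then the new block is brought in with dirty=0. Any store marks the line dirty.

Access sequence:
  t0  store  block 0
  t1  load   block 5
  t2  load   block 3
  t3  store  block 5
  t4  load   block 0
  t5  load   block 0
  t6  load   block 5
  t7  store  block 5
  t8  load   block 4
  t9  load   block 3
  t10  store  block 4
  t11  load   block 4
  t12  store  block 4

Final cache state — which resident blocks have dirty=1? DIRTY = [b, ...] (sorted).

0: W B0 → L0 miss [D]
1: R B5 → L2 miss [-]
2: R B3 → L0 miss wb→B0 [-]
3: W B5 → L2 hit [D]
4: R B0 → L0 miss [-]
5: R B0 → L0 hit [-]
6: R B5 → L2 hit [D]
7: W B5 → L2 hit [D]
8: R B4 → L1 miss [-]
9: R B3 → L0 miss [-]
10: W B4 → L1 hit [D]
11: R B4 → L1 hit [D]
12: W B4 → L1 hit [D]

DIRTY = [4, 5]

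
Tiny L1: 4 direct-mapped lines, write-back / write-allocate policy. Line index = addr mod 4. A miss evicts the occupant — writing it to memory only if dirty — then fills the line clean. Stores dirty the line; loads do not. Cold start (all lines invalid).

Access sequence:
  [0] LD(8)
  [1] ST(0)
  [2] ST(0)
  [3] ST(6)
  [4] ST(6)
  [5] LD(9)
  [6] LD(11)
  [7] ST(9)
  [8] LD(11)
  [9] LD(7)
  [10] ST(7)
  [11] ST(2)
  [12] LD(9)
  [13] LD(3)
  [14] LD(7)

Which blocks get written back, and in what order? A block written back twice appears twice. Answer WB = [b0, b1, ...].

0: R B8 → L0 miss [-]
1: W B0 → L0 miss [D]
2: W B0 → L0 hit [D]
3: W B6 → L2 miss [D]
4: W B6 → L2 hit [D]
5: R B9 → L1 miss [-]
6: R B11 → L3 miss [-]
7: W B9 → L1 hit [D]
8: R B11 → L3 hit [-]
9: R B7 → L3 miss [-]
10: W B7 → L3 hit [D]
11: W B2 → L2 miss wb→B6 [D]
12: R B9 → L1 hit [D]
13: R B3 → L3 miss wb→B7 [-]
14: R B7 → L3 miss [-]

WB = [6, 7]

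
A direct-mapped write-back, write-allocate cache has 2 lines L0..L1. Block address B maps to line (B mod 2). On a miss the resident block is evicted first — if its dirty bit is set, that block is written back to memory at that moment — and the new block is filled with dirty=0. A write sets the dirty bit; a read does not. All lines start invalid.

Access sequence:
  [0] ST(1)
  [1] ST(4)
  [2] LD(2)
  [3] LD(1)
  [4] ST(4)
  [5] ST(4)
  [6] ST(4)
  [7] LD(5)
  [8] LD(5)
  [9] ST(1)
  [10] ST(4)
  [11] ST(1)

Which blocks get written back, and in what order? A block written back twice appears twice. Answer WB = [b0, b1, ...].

  0 | W B1 → L1 miss [D]
  1 | W B4 → L0 miss [D]
  2 | R B2 → L0 miss wb→B4 [-]
  3 | R B1 → L1 hit [D]
  4 | W B4 → L0 miss [D]
  5 | W B4 → L0 hit [D]
  6 | W B4 → L0 hit [D]
  7 | R B5 → L1 miss wb→B1 [-]
  8 | R B5 → L1 hit [-]
  9 | W B1 → L1 miss [D]
  10 | W B4 → L0 hit [D]
  11 | W B1 → L1 hit [D]

WB = [4, 1]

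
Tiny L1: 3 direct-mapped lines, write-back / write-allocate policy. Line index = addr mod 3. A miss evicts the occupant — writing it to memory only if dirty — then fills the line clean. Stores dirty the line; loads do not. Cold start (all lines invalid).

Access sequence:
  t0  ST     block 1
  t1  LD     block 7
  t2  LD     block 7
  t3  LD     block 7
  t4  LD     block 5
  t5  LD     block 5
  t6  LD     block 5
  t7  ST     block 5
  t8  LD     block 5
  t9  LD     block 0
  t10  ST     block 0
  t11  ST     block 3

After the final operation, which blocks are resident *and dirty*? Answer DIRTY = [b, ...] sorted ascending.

0: W B1 → L1 miss [D]
1: R B7 → L1 miss wb→B1 [-]
2: R B7 → L1 hit [-]
3: R B7 → L1 hit [-]
4: R B5 → L2 miss [-]
5: R B5 → L2 hit [-]
6: R B5 → L2 hit [-]
7: W B5 → L2 hit [D]
8: R B5 → L2 hit [D]
9: R B0 → L0 miss [-]
10: W B0 → L0 hit [D]
11: W B3 → L0 miss wb→B0 [D]

DIRTY = [3, 5]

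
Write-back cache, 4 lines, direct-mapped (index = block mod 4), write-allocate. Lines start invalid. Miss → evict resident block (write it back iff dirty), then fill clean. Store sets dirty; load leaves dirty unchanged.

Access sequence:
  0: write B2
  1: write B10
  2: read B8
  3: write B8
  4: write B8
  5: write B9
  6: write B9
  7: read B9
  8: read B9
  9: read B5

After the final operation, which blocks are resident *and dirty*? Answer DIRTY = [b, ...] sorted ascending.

DIRTY = [8, 10]

0: W B2 -> L2 miss  d=D]
1: W B10 -> L2 miss wb->B2  d=D]
2: R B8 -> L0 miss  d=-]
3: W B8 -> L0 hit  d=D]
4: W B8 -> L0 hit  d=D]
5: W B9 -> L1 miss  d=D]
6: W B9 -> L1 hit  d=D]
7: R B9 -> L1 hit  d=D]
8: R B9 -> L1 hit  d=D]
9: R B5 -> L1 miss wb->B9  d=-]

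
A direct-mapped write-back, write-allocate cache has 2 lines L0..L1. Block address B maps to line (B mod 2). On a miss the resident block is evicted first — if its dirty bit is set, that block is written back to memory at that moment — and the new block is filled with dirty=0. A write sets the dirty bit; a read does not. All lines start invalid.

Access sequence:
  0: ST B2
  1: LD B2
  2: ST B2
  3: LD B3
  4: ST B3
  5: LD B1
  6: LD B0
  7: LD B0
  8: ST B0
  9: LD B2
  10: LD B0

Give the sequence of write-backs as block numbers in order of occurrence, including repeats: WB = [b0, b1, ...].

0: W B2 -> L0 miss  d=D]
1: R B2 -> L0 hit  d=D]
2: W B2 -> L0 hit  d=D]
3: R B3 -> L1 miss  d=-]
4: W B3 -> L1 hit  d=D]
5: R B1 -> L1 miss wb->B3  d=-]
6: R B0 -> L0 miss wb->B2  d=-]
7: R B0 -> L0 hit  d=-]
8: W B0 -> L0 hit  d=D]
9: R B2 -> L0 miss wb->B0  d=-]
10: R B0 -> L0 miss  d=-]

WB = [3, 2, 0]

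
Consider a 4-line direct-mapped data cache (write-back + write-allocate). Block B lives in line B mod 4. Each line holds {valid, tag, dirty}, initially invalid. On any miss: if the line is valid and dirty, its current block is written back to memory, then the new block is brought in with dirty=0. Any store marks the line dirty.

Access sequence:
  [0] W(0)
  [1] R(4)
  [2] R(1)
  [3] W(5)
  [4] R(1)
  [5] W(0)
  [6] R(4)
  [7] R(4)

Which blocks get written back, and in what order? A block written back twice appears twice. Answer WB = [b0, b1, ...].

0: W B0 -> L0 miss  d=D]
1: R B4 -> L0 miss wb->B0  d=-]
2: R B1 -> L1 miss  d=-]
3: W B5 -> L1 miss  d=D]
4: R B1 -> L1 miss wb->B5  d=-]
5: W B0 -> L0 miss  d=D]
6: R B4 -> L0 miss wb->B0  d=-]
7: R B4 -> L0 hit  d=-]

WB = [0, 5, 0]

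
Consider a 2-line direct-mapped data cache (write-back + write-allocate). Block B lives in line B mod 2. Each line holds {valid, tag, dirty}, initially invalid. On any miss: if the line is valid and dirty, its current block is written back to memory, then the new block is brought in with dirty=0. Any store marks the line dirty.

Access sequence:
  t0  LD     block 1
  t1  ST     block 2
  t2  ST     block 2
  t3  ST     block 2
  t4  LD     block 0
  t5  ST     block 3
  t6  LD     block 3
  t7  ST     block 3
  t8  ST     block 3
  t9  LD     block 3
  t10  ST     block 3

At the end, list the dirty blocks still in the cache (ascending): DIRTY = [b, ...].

0: R B1 → L1 miss [-]
1: W B2 → L0 miss [D]
2: W B2 → L0 hit [D]
3: W B2 → L0 hit [D]
4: R B0 → L0 miss wb→B2 [-]
5: W B3 → L1 miss [D]
6: R B3 → L1 hit [D]
7: W B3 → L1 hit [D]
8: W B3 → L1 hit [D]
9: R B3 → L1 hit [D]
10: W B3 → L1 hit [D]

DIRTY = [3]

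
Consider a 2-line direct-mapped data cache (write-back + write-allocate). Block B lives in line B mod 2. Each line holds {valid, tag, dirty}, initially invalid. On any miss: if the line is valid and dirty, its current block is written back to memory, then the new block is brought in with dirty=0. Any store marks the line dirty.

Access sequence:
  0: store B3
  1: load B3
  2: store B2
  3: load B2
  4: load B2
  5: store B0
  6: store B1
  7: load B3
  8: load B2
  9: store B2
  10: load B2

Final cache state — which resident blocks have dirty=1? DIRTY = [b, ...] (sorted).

DIRTY = [2]

0: W B3 -> L1 miss  d=D]
1: R B3 -> L1 hit  d=D]
2: W B2 -> L0 miss  d=D]
3: R B2 -> L0 hit  d=D]
4: R B2 -> L0 hit  d=D]
5: W B0 -> L0 miss wb->B2  d=D]
6: W B1 -> L1 miss wb->B3  d=D]
7: R B3 -> L1 miss wb->B1  d=-]
8: R B2 -> L0 miss wb->B0  d=-]
9: W B2 -> L0 hit  d=D]
10: R B2 -> L0 hit  d=D]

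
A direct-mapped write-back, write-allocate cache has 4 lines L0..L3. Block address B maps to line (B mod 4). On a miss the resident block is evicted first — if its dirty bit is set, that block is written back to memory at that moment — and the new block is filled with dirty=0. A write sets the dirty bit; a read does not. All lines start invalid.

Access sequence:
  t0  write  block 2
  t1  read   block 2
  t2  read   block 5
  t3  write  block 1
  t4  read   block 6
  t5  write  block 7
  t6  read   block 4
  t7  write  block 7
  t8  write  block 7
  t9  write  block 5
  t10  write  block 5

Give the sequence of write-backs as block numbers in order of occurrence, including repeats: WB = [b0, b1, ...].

0: W B2 → L2 miss [D]
1: R B2 → L2 hit [D]
2: R B5 → L1 miss [-]
3: W B1 → L1 miss [D]
4: R B6 → L2 miss wb→B2 [-]
5: W B7 → L3 miss [D]
6: R B4 → L0 miss [-]
7: W B7 → L3 hit [D]
8: W B7 → L3 hit [D]
9: W B5 → L1 miss wb→B1 [D]
10: W B5 → L1 hit [D]

WB = [2, 1]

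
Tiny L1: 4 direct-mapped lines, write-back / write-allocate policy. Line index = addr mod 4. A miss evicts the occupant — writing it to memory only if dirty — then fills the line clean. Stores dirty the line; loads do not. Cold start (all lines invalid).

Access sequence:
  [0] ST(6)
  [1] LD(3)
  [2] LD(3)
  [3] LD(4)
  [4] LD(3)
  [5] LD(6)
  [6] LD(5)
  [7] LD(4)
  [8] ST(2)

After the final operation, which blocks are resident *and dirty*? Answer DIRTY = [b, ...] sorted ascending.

0: W B6 -> L2 miss  d=D]
1: R B3 -> L3 miss  d=-]
2: R B3 -> L3 hit  d=-]
3: R B4 -> L0 miss  d=-]
4: R B3 -> L3 hit  d=-]
5: R B6 -> L2 hit  d=D]
6: R B5 -> L1 miss  d=-]
7: R B4 -> L0 hit  d=-]
8: W B2 -> L2 miss wb->B6  d=D]

DIRTY = [2]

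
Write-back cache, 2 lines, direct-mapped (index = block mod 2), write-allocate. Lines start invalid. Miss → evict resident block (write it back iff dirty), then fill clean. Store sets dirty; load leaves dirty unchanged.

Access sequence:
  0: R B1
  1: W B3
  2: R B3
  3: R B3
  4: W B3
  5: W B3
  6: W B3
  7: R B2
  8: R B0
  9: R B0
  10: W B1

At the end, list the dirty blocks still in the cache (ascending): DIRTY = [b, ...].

  0 | R B1 → L1 miss [-]
  1 | W B3 → L1 miss [D]
  2 | R B3 → L1 hit [D]
  3 | R B3 → L1 hit [D]
  4 | W B3 → L1 hit [D]
  5 | W B3 → L1 hit [D]
  6 | W B3 → L1 hit [D]
  7 | R B2 → L0 miss [-]
  8 | R B0 → L0 miss [-]
  9 | R B0 → L0 hit [-]
  10 | W B1 → L1 miss wb→B3 [D]

DIRTY = [1]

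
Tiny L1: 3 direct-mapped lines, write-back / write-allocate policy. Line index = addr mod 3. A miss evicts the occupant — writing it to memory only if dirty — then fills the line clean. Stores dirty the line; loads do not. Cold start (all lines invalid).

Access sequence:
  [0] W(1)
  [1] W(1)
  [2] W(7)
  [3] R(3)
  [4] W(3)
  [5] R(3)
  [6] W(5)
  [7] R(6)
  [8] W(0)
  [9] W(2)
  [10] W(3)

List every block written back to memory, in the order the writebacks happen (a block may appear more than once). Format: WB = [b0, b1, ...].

0: W B1 → L1 miss [D]
1: W B1 → L1 hit [D]
2: W B7 → L1 miss wb→B1 [D]
3: R B3 → L0 miss [-]
4: W B3 → L0 hit [D]
5: R B3 → L0 hit [D]
6: W B5 → L2 miss [D]
7: R B6 → L0 miss wb→B3 [-]
8: W B0 → L0 miss [D]
9: W B2 → L2 miss wb→B5 [D]
10: W B3 → L0 miss wb→B0 [D]

WB = [1, 3, 5, 0]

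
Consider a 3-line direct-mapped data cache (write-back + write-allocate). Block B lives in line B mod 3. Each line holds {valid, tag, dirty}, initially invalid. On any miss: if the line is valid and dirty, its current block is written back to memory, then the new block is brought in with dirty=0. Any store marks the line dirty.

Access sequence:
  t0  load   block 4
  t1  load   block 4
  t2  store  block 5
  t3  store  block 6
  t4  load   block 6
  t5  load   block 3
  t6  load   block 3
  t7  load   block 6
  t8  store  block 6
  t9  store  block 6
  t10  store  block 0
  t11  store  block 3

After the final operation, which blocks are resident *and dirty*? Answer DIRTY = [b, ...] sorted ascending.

DIRTY = [3, 5]

0: R B4 -> L1 miss  d=-]
1: R B4 -> L1 hit  d=-]
2: W B5 -> L2 miss  d=D]
3: W B6 -> L0 miss  d=D]
4: R B6 -> L0 hit  d=D]
5: R B3 -> L0 miss wb->B6  d=-]
6: R B3 -> L0 hit  d=-]
7: R B6 -> L0 miss  d=-]
8: W B6 -> L0 hit  d=D]
9: W B6 -> L0 hit  d=D]
10: W B0 -> L0 miss wb->B6  d=D]
11: W B3 -> L0 miss wb->B0  d=D]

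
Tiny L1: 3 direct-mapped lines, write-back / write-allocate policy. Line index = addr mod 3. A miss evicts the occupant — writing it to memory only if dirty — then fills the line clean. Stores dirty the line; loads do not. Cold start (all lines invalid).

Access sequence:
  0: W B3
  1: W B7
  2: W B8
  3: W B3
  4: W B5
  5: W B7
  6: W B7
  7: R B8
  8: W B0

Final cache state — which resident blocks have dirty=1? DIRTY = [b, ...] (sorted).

0: W B3 → L0 miss [D]
1: W B7 → L1 miss [D]
2: W B8 → L2 miss [D]
3: W B3 → L0 hit [D]
4: W B5 → L2 miss wb→B8 [D]
5: W B7 → L1 hit [D]
6: W B7 → L1 hit [D]
7: R B8 → L2 miss wb→B5 [-]
8: W B0 → L0 miss wb→B3 [D]

DIRTY = [0, 7]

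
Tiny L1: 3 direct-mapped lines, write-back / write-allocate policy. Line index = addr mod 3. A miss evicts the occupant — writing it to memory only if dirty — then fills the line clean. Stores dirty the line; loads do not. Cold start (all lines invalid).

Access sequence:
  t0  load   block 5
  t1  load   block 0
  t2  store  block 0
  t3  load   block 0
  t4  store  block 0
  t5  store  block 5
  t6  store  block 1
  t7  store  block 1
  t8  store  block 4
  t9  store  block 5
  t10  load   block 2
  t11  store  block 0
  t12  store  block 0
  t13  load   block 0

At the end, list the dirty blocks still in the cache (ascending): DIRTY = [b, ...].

0: R B5 -> L2 miss  d=-]
1: R B0 -> L0 miss  d=-]
2: W B0 -> L0 hit  d=D]
3: R B0 -> L0 hit  d=D]
4: W B0 -> L0 hit  d=D]
5: W B5 -> L2 hit  d=D]
6: W B1 -> L1 miss  d=D]
7: W B1 -> L1 hit  d=D]
8: W B4 -> L1 miss wb->B1  d=D]
9: W B5 -> L2 hit  d=D]
10: R B2 -> L2 miss wb->B5  d=-]
11: W B0 -> L0 hit  d=D]
12: W B0 -> L0 hit  d=D]
13: R B0 -> L0 hit  d=D]

DIRTY = [0, 4]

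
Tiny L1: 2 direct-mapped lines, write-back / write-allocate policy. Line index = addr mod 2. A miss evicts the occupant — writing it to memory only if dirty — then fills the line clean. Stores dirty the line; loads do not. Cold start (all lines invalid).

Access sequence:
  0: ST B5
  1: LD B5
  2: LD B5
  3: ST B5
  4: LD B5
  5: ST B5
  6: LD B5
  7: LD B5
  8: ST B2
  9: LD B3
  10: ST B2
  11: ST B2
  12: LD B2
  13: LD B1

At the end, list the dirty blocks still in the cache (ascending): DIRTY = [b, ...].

DIRTY = [2]

0: W B5 -> L1 miss  d=D]
1: R B5 -> L1 hit  d=D]
2: R B5 -> L1 hit  d=D]
3: W B5 -> L1 hit  d=D]
4: R B5 -> L1 hit  d=D]
5: W B5 -> L1 hit  d=D]
6: R B5 -> L1 hit  d=D]
7: R B5 -> L1 hit  d=D]
8: W B2 -> L0 miss  d=D]
9: R B3 -> L1 miss wb->B5  d=-]
10: W B2 -> L0 hit  d=D]
11: W B2 -> L0 hit  d=D]
12: R B2 -> L0 hit  d=D]
13: R B1 -> L1 miss  d=-]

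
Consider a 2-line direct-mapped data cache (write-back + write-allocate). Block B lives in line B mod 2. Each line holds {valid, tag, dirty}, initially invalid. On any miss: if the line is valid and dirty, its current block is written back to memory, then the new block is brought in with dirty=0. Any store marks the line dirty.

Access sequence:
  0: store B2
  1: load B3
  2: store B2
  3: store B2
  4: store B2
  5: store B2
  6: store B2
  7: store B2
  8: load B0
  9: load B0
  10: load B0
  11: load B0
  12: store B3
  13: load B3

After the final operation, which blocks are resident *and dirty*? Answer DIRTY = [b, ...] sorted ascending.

DIRTY = [3]

0: W B2 → L0 miss [D]
1: R B3 → L1 miss [-]
2: W B2 → L0 hit [D]
3: W B2 → L0 hit [D]
4: W B2 → L0 hit [D]
5: W B2 → L0 hit [D]
6: W B2 → L0 hit [D]
7: W B2 → L0 hit [D]
8: R B0 → L0 miss wb→B2 [-]
9: R B0 → L0 hit [-]
10: R B0 → L0 hit [-]
11: R B0 → L0 hit [-]
12: W B3 → L1 hit [D]
13: R B3 → L1 hit [D]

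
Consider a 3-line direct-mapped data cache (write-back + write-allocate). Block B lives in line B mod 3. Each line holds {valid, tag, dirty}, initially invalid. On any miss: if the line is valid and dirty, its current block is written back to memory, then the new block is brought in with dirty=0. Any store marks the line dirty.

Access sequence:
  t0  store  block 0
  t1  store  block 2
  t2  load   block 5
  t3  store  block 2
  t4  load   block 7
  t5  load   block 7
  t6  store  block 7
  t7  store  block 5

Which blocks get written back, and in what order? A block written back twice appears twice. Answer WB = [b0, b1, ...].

WB = [2, 2]

  0 | W B0 → L0 miss [D]
  1 | W B2 → L2 miss [D]
  2 | R B5 → L2 miss wb→B2 [-]
  3 | W B2 → L2 miss [D]
  4 | R B7 → L1 miss [-]
  5 | R B7 → L1 hit [-]
  6 | W B7 → L1 hit [D]
  7 | W B5 → L2 miss wb→B2 [D]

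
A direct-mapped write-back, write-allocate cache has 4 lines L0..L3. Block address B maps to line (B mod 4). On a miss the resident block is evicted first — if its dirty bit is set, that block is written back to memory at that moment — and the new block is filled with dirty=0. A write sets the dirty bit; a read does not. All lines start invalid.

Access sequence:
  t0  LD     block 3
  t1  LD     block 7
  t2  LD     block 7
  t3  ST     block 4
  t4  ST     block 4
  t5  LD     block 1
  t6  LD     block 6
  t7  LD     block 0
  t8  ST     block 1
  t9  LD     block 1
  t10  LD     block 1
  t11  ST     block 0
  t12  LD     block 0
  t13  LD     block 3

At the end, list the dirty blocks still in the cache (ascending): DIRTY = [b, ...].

DIRTY = [0, 1]

0: R B3 → L3 miss [-]
1: R B7 → L3 miss [-]
2: R B7 → L3 hit [-]
3: W B4 → L0 miss [D]
4: W B4 → L0 hit [D]
5: R B1 → L1 miss [-]
6: R B6 → L2 miss [-]
7: R B0 → L0 miss wb→B4 [-]
8: W B1 → L1 hit [D]
9: R B1 → L1 hit [D]
10: R B1 → L1 hit [D]
11: W B0 → L0 hit [D]
12: R B0 → L0 hit [D]
13: R B3 → L3 miss [-]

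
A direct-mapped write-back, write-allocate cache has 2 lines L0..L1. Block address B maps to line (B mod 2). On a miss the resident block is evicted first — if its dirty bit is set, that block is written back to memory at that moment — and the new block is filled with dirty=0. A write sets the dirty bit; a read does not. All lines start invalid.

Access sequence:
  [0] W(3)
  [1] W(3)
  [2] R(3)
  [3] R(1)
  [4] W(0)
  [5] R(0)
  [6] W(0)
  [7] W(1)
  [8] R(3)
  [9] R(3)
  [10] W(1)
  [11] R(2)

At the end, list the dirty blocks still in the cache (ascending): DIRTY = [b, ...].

0: W B3 → L1 miss [D]
1: W B3 → L1 hit [D]
2: R B3 → L1 hit [D]
3: R B1 → L1 miss wb→B3 [-]
4: W B0 → L0 miss [D]
5: R B0 → L0 hit [D]
6: W B0 → L0 hit [D]
7: W B1 → L1 hit [D]
8: R B3 → L1 miss wb→B1 [-]
9: R B3 → L1 hit [-]
10: W B1 → L1 miss [D]
11: R B2 → L0 miss wb→B0 [-]

DIRTY = [1]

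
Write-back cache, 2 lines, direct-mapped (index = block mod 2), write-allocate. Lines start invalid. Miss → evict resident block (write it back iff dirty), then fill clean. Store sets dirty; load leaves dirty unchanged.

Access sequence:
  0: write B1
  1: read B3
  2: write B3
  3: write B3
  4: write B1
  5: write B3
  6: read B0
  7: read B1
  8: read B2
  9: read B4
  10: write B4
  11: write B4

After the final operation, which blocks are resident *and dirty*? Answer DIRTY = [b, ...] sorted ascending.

  0 | W B1 → L1 miss [D]
  1 | R B3 → L1 miss wb→B1 [-]
  2 | W B3 → L1 hit [D]
  3 | W B3 → L1 hit [D]
  4 | W B1 → L1 miss wb→B3 [D]
  5 | W B3 → L1 miss wb→B1 [D]
  6 | R B0 → L0 miss [-]
  7 | R B1 → L1 miss wb→B3 [-]
  8 | R B2 → L0 miss [-]
  9 | R B4 → L0 miss [-]
  10 | W B4 → L0 hit [D]
  11 | W B4 → L0 hit [D]

DIRTY = [4]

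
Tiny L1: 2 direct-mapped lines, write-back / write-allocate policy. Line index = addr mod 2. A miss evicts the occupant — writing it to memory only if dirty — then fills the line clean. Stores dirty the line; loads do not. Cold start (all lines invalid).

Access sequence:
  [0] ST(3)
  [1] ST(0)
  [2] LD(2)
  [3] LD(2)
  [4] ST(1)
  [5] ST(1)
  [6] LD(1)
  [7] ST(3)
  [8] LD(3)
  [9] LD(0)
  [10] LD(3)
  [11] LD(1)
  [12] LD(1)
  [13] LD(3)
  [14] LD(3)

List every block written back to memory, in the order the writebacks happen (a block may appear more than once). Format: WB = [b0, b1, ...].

0: W B3 → L1 miss [D]
1: W B0 → L0 miss [D]
2: R B2 → L0 miss wb→B0 [-]
3: R B2 → L0 hit [-]
4: W B1 → L1 miss wb→B3 [D]
5: W B1 → L1 hit [D]
6: R B1 → L1 hit [D]
7: W B3 → L1 miss wb→B1 [D]
8: R B3 → L1 hit [D]
9: R B0 → L0 miss [-]
10: R B3 → L1 hit [D]
11: R B1 → L1 miss wb→B3 [-]
12: R B1 → L1 hit [-]
13: R B3 → L1 miss [-]
14: R B3 → L1 hit [-]

WB = [0, 3, 1, 3]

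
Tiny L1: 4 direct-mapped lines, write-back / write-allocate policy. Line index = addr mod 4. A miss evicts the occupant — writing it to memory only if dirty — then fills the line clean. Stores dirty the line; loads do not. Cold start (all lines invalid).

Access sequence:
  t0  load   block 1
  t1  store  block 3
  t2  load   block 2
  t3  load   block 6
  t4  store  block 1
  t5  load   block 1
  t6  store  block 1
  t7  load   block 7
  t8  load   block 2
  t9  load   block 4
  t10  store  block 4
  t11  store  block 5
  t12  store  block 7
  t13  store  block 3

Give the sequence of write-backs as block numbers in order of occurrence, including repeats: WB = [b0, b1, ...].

WB = [3, 1, 7]

  0 | R B1 → L1 miss [-]
  1 | W B3 → L3 miss [D]
  2 | R B2 → L2 miss [-]
  3 | R B6 → L2 miss [-]
  4 | W B1 → L1 hit [D]
  5 | R B1 → L1 hit [D]
  6 | W B1 → L1 hit [D]
  7 | R B7 → L3 miss wb→B3 [-]
  8 | R B2 → L2 miss [-]
  9 | R B4 → L0 miss [-]
  10 | W B4 → L0 hit [D]
  11 | W B5 → L1 miss wb→B1 [D]
  12 | W B7 → L3 hit [D]
  13 | W B3 → L3 miss wb→B7 [D]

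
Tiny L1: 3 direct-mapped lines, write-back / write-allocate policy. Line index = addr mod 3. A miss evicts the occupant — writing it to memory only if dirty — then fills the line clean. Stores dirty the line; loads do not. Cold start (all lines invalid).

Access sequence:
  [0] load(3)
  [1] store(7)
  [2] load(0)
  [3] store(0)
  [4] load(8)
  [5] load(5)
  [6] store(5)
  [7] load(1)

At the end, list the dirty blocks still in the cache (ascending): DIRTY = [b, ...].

DIRTY = [0, 5]

  0 | R B3 → L0 miss [-]
  1 | W B7 → L1 miss [D]
  2 | R B0 → L0 miss [-]
  3 | W B0 → L0 hit [D]
  4 | R B8 → L2 miss [-]
  5 | R B5 → L2 miss [-]
  6 | W B5 → L2 hit [D]
  7 | R B1 → L1 miss wb→B7 [-]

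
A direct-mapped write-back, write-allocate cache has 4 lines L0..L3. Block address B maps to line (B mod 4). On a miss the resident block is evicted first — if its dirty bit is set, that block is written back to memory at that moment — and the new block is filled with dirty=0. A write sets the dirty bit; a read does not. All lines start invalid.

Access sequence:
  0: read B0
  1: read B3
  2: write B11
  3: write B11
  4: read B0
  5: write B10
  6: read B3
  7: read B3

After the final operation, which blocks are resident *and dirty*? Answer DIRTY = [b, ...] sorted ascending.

DIRTY = [10]

0: R B0 → L0 miss [-]
1: R B3 → L3 miss [-]
2: W B11 → L3 miss [D]
3: W B11 → L3 hit [D]
4: R B0 → L0 hit [-]
5: W B10 → L2 miss [D]
6: R B3 → L3 miss wb→B11 [-]
7: R B3 → L3 hit [-]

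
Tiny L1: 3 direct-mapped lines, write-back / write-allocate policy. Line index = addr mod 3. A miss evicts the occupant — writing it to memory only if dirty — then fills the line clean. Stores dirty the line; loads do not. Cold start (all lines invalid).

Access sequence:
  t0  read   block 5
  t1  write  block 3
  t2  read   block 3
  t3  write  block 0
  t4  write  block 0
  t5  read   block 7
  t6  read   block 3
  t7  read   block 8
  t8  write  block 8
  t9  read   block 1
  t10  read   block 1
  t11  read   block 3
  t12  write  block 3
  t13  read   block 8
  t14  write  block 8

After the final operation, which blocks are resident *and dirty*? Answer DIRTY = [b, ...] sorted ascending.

DIRTY = [3, 8]

0: R B5 → L2 miss [-]
1: W B3 → L0 miss [D]
2: R B3 → L0 hit [D]
3: W B0 → L0 miss wb→B3 [D]
4: W B0 → L0 hit [D]
5: R B7 → L1 miss [-]
6: R B3 → L0 miss wb→B0 [-]
7: R B8 → L2 miss [-]
8: W B8 → L2 hit [D]
9: R B1 → L1 miss [-]
10: R B1 → L1 hit [-]
11: R B3 → L0 hit [-]
12: W B3 → L0 hit [D]
13: R B8 → L2 hit [D]
14: W B8 → L2 hit [D]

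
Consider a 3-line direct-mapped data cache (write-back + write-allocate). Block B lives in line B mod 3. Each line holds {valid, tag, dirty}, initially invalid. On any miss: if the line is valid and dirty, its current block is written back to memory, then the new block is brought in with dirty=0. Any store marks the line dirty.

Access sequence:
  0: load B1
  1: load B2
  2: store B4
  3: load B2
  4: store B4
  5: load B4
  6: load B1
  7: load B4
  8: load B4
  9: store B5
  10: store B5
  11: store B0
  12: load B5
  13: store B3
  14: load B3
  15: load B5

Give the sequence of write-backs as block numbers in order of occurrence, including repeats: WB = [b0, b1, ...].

WB = [4, 0]

  0 | R B1 → L1 miss [-]
  1 | R B2 → L2 miss [-]
  2 | W B4 → L1 miss [D]
  3 | R B2 → L2 hit [-]
  4 | W B4 → L1 hit [D]
  5 | R B4 → L1 hit [D]
  6 | R B1 → L1 miss wb→B4 [-]
  7 | R B4 → L1 miss [-]
  8 | R B4 → L1 hit [-]
  9 | W B5 → L2 miss [D]
  10 | W B5 → L2 hit [D]
  11 | W B0 → L0 miss [D]
  12 | R B5 → L2 hit [D]
  13 | W B3 → L0 miss wb→B0 [D]
  14 | R B3 → L0 hit [D]
  15 | R B5 → L2 hit [D]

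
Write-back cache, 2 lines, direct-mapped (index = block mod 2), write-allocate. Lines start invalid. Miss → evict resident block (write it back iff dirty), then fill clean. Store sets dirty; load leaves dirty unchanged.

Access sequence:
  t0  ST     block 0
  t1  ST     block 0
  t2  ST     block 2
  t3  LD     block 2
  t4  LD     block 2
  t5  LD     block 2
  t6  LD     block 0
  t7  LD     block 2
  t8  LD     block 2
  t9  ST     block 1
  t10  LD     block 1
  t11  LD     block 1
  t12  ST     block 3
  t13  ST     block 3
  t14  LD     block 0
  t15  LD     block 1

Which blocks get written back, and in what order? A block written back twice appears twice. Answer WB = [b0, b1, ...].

WB = [0, 2, 1, 3]

  0 | W B0 → L0 miss [D]
  1 | W B0 → L0 hit [D]
  2 | W B2 → L0 miss wb→B0 [D]
  3 | R B2 → L0 hit [D]
  4 | R B2 → L0 hit [D]
  5 | R B2 → L0 hit [D]
  6 | R B0 → L0 miss wb→B2 [-]
  7 | R B2 → L0 miss [-]
  8 | R B2 → L0 hit [-]
  9 | W B1 → L1 miss [D]
  10 | R B1 → L1 hit [D]
  11 | R B1 → L1 hit [D]
  12 | W B3 → L1 miss wb→B1 [D]
  13 | W B3 → L1 hit [D]
  14 | R B0 → L0 miss [-]
  15 | R B1 → L1 miss wb→B3 [-]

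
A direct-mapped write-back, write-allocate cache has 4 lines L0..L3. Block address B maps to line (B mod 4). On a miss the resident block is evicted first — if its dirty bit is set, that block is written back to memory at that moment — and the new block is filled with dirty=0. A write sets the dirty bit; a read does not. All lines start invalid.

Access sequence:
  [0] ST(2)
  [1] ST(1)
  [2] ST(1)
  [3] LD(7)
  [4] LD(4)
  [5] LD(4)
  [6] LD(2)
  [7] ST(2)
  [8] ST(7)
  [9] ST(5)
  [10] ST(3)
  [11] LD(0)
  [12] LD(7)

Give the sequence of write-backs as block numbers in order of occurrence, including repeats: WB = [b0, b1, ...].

WB = [1, 7, 3]

0: W B2 → L2 miss [D]
1: W B1 → L1 miss [D]
2: W B1 → L1 hit [D]
3: R B7 → L3 miss [-]
4: R B4 → L0 miss [-]
5: R B4 → L0 hit [-]
6: R B2 → L2 hit [D]
7: W B2 → L2 hit [D]
8: W B7 → L3 hit [D]
9: W B5 → L1 miss wb→B1 [D]
10: W B3 → L3 miss wb→B7 [D]
11: R B0 → L0 miss [-]
12: R B7 → L3 miss wb→B3 [-]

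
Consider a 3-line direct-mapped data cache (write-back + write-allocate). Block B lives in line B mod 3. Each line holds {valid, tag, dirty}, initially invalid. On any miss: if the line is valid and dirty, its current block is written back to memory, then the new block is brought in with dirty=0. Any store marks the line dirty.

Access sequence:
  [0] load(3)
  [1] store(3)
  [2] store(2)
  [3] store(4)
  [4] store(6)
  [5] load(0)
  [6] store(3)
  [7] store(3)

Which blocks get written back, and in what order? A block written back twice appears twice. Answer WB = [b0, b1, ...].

WB = [3, 6]

  0 | R B3 → L0 miss [-]
  1 | W B3 → L0 hit [D]
  2 | W B2 → L2 miss [D]
  3 | W B4 → L1 miss [D]
  4 | W B6 → L0 miss wb→B3 [D]
  5 | R B0 → L0 miss wb→B6 [-]
  6 | W B3 → L0 miss [D]
  7 | W B3 → L0 hit [D]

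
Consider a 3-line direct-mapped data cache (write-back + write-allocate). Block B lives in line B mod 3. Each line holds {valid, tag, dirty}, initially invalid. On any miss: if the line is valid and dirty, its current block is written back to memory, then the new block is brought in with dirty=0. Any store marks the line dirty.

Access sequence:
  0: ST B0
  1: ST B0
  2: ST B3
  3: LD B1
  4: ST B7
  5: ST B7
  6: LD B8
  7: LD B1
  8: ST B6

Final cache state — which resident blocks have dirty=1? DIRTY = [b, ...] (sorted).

DIRTY = [6]

  0 | W B0 → L0 miss [D]
  1 | W B0 → L0 hit [D]
  2 | W B3 → L0 miss wb→B0 [D]
  3 | R B1 → L1 miss [-]
  4 | W B7 → L1 miss [D]
  5 | W B7 → L1 hit [D]
  6 | R B8 → L2 miss [-]
  7 | R B1 → L1 miss wb→B7 [-]
  8 | W B6 → L0 miss wb→B3 [D]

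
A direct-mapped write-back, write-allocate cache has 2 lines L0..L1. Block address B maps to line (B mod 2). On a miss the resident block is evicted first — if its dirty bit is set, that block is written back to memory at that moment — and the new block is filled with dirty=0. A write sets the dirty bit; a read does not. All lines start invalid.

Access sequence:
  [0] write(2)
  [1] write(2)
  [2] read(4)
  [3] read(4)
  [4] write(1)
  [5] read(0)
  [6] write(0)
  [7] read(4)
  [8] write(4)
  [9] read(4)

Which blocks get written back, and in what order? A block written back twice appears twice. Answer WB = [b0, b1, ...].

WB = [2, 0]

  0 | W B2 → L0 miss [D]
  1 | W B2 → L0 hit [D]
  2 | R B4 → L0 miss wb→B2 [-]
  3 | R B4 → L0 hit [-]
  4 | W B1 → L1 miss [D]
  5 | R B0 → L0 miss [-]
  6 | W B0 → L0 hit [D]
  7 | R B4 → L0 miss wb→B0 [-]
  8 | W B4 → L0 hit [D]
  9 | R B4 → L0 hit [D]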